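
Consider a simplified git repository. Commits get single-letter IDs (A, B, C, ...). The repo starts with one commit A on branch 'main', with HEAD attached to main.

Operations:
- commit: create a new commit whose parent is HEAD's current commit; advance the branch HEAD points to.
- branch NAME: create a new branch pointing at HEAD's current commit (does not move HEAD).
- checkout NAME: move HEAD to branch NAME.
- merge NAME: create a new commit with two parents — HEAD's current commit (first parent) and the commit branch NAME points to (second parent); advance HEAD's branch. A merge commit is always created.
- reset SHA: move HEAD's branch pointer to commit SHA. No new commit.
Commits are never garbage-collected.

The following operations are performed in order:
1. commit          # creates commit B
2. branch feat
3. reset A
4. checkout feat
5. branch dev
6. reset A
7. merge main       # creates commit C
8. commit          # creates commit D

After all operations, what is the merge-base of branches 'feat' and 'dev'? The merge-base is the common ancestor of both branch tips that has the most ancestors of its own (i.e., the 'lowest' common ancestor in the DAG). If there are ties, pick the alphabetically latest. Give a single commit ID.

Answer: A

Derivation:
After op 1 (commit): HEAD=main@B [main=B]
After op 2 (branch): HEAD=main@B [feat=B main=B]
After op 3 (reset): HEAD=main@A [feat=B main=A]
After op 4 (checkout): HEAD=feat@B [feat=B main=A]
After op 5 (branch): HEAD=feat@B [dev=B feat=B main=A]
After op 6 (reset): HEAD=feat@A [dev=B feat=A main=A]
After op 7 (merge): HEAD=feat@C [dev=B feat=C main=A]
After op 8 (commit): HEAD=feat@D [dev=B feat=D main=A]
ancestors(feat=D): ['A', 'C', 'D']
ancestors(dev=B): ['A', 'B']
common: ['A']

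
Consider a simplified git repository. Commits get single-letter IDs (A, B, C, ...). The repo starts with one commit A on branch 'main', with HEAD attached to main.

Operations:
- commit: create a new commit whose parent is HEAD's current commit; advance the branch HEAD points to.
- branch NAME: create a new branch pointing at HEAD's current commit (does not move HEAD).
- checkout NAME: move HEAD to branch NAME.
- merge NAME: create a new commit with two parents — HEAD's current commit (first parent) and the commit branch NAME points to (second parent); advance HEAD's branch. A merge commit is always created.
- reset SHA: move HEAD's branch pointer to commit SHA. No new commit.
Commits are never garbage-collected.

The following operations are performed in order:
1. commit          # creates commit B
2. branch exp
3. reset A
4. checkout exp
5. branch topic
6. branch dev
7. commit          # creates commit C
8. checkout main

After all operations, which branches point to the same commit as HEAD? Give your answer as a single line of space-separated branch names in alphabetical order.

After op 1 (commit): HEAD=main@B [main=B]
After op 2 (branch): HEAD=main@B [exp=B main=B]
After op 3 (reset): HEAD=main@A [exp=B main=A]
After op 4 (checkout): HEAD=exp@B [exp=B main=A]
After op 5 (branch): HEAD=exp@B [exp=B main=A topic=B]
After op 6 (branch): HEAD=exp@B [dev=B exp=B main=A topic=B]
After op 7 (commit): HEAD=exp@C [dev=B exp=C main=A topic=B]
After op 8 (checkout): HEAD=main@A [dev=B exp=C main=A topic=B]

Answer: main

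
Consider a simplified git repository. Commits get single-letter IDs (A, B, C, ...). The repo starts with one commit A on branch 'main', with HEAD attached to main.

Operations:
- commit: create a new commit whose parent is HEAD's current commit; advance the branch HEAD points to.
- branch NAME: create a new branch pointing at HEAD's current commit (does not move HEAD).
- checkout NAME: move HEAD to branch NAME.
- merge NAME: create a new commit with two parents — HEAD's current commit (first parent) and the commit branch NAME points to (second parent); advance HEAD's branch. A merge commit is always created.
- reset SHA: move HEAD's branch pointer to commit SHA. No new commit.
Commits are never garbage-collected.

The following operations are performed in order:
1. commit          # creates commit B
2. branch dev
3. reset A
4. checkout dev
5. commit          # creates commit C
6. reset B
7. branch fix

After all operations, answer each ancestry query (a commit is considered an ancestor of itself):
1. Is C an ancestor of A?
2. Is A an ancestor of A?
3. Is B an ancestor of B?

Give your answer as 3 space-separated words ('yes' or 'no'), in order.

Answer: no yes yes

Derivation:
After op 1 (commit): HEAD=main@B [main=B]
After op 2 (branch): HEAD=main@B [dev=B main=B]
After op 3 (reset): HEAD=main@A [dev=B main=A]
After op 4 (checkout): HEAD=dev@B [dev=B main=A]
After op 5 (commit): HEAD=dev@C [dev=C main=A]
After op 6 (reset): HEAD=dev@B [dev=B main=A]
After op 7 (branch): HEAD=dev@B [dev=B fix=B main=A]
ancestors(A) = {A}; C in? no
ancestors(A) = {A}; A in? yes
ancestors(B) = {A,B}; B in? yes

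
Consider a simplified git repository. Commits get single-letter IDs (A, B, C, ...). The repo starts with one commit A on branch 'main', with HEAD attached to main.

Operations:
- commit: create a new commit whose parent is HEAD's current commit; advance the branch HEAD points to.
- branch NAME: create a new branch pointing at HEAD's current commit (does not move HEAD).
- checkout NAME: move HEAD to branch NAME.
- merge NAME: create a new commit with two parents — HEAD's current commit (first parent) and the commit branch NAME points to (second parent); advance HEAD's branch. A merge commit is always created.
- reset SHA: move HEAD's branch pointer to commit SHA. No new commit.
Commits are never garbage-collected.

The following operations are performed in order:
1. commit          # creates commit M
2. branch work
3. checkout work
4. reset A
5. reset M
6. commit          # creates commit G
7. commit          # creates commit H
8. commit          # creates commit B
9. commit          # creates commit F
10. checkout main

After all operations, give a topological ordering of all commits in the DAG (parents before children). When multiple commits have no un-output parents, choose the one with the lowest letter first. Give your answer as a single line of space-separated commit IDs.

Answer: A M G H B F

Derivation:
After op 1 (commit): HEAD=main@M [main=M]
After op 2 (branch): HEAD=main@M [main=M work=M]
After op 3 (checkout): HEAD=work@M [main=M work=M]
After op 4 (reset): HEAD=work@A [main=M work=A]
After op 5 (reset): HEAD=work@M [main=M work=M]
After op 6 (commit): HEAD=work@G [main=M work=G]
After op 7 (commit): HEAD=work@H [main=M work=H]
After op 8 (commit): HEAD=work@B [main=M work=B]
After op 9 (commit): HEAD=work@F [main=M work=F]
After op 10 (checkout): HEAD=main@M [main=M work=F]
commit A: parents=[]
commit B: parents=['H']
commit F: parents=['B']
commit G: parents=['M']
commit H: parents=['G']
commit M: parents=['A']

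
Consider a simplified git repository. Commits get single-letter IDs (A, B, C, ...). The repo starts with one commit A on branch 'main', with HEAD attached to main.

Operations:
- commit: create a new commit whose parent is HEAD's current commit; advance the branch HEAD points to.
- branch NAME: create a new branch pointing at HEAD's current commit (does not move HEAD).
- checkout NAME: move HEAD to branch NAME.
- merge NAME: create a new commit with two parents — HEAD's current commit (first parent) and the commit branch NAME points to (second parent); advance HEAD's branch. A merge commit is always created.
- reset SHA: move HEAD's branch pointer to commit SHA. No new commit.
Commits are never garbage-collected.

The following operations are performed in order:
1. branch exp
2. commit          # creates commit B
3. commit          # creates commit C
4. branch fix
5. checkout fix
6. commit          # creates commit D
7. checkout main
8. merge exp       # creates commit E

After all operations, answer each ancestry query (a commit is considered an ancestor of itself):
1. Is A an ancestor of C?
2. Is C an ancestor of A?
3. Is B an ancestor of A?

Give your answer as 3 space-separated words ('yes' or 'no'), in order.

After op 1 (branch): HEAD=main@A [exp=A main=A]
After op 2 (commit): HEAD=main@B [exp=A main=B]
After op 3 (commit): HEAD=main@C [exp=A main=C]
After op 4 (branch): HEAD=main@C [exp=A fix=C main=C]
After op 5 (checkout): HEAD=fix@C [exp=A fix=C main=C]
After op 6 (commit): HEAD=fix@D [exp=A fix=D main=C]
After op 7 (checkout): HEAD=main@C [exp=A fix=D main=C]
After op 8 (merge): HEAD=main@E [exp=A fix=D main=E]
ancestors(C) = {A,B,C}; A in? yes
ancestors(A) = {A}; C in? no
ancestors(A) = {A}; B in? no

Answer: yes no no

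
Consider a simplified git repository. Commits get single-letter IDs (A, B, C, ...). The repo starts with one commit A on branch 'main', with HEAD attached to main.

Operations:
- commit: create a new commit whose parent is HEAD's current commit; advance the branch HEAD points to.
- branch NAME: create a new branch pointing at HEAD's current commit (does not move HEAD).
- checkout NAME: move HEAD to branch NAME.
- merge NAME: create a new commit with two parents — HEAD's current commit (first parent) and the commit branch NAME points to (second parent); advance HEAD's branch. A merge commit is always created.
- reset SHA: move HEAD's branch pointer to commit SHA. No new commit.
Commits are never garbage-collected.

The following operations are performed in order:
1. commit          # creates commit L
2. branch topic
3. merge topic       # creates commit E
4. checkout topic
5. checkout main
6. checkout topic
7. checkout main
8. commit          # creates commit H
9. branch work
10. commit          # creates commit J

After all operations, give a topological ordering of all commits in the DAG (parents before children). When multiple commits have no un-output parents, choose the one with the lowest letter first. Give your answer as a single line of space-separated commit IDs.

After op 1 (commit): HEAD=main@L [main=L]
After op 2 (branch): HEAD=main@L [main=L topic=L]
After op 3 (merge): HEAD=main@E [main=E topic=L]
After op 4 (checkout): HEAD=topic@L [main=E topic=L]
After op 5 (checkout): HEAD=main@E [main=E topic=L]
After op 6 (checkout): HEAD=topic@L [main=E topic=L]
After op 7 (checkout): HEAD=main@E [main=E topic=L]
After op 8 (commit): HEAD=main@H [main=H topic=L]
After op 9 (branch): HEAD=main@H [main=H topic=L work=H]
After op 10 (commit): HEAD=main@J [main=J topic=L work=H]
commit A: parents=[]
commit E: parents=['L', 'L']
commit H: parents=['E']
commit J: parents=['H']
commit L: parents=['A']

Answer: A L E H J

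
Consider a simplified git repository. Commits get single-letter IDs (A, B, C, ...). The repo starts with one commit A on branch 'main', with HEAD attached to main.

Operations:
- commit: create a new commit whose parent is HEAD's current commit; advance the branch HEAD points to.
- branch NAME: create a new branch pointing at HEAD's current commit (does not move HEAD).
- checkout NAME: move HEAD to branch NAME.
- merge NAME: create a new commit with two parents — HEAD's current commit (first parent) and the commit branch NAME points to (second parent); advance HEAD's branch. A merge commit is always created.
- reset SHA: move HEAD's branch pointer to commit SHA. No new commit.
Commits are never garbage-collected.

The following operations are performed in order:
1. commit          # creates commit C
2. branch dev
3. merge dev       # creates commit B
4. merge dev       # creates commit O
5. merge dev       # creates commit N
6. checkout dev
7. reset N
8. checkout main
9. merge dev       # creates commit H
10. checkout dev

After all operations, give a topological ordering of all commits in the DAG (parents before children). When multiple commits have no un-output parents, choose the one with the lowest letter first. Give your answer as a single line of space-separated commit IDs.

Answer: A C B O N H

Derivation:
After op 1 (commit): HEAD=main@C [main=C]
After op 2 (branch): HEAD=main@C [dev=C main=C]
After op 3 (merge): HEAD=main@B [dev=C main=B]
After op 4 (merge): HEAD=main@O [dev=C main=O]
After op 5 (merge): HEAD=main@N [dev=C main=N]
After op 6 (checkout): HEAD=dev@C [dev=C main=N]
After op 7 (reset): HEAD=dev@N [dev=N main=N]
After op 8 (checkout): HEAD=main@N [dev=N main=N]
After op 9 (merge): HEAD=main@H [dev=N main=H]
After op 10 (checkout): HEAD=dev@N [dev=N main=H]
commit A: parents=[]
commit B: parents=['C', 'C']
commit C: parents=['A']
commit H: parents=['N', 'N']
commit N: parents=['O', 'C']
commit O: parents=['B', 'C']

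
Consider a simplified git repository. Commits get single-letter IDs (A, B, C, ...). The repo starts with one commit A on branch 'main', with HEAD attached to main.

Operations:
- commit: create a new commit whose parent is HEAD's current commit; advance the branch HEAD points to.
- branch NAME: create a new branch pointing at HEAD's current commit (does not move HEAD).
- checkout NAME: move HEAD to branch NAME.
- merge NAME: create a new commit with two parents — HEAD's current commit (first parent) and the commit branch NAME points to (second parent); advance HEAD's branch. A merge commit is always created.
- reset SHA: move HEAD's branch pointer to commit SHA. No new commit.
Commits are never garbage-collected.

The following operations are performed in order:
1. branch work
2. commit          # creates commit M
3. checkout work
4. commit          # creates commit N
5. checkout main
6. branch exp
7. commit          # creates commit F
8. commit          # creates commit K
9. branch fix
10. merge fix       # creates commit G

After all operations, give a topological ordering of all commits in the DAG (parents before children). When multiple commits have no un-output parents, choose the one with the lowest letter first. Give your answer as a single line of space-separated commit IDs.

Answer: A M F K G N

Derivation:
After op 1 (branch): HEAD=main@A [main=A work=A]
After op 2 (commit): HEAD=main@M [main=M work=A]
After op 3 (checkout): HEAD=work@A [main=M work=A]
After op 4 (commit): HEAD=work@N [main=M work=N]
After op 5 (checkout): HEAD=main@M [main=M work=N]
After op 6 (branch): HEAD=main@M [exp=M main=M work=N]
After op 7 (commit): HEAD=main@F [exp=M main=F work=N]
After op 8 (commit): HEAD=main@K [exp=M main=K work=N]
After op 9 (branch): HEAD=main@K [exp=M fix=K main=K work=N]
After op 10 (merge): HEAD=main@G [exp=M fix=K main=G work=N]
commit A: parents=[]
commit F: parents=['M']
commit G: parents=['K', 'K']
commit K: parents=['F']
commit M: parents=['A']
commit N: parents=['A']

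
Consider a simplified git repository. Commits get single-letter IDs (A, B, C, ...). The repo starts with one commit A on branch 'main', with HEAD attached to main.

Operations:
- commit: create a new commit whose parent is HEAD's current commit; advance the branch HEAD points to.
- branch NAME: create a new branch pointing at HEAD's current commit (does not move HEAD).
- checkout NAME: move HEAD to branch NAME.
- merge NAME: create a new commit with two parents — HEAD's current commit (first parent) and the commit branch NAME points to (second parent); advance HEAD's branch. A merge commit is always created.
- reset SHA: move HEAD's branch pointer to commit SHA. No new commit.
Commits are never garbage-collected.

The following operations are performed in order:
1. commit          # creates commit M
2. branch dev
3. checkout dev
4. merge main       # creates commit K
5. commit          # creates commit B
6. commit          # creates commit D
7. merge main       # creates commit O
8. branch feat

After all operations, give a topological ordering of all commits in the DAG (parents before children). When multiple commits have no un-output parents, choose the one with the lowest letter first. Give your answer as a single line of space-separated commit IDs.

Answer: A M K B D O

Derivation:
After op 1 (commit): HEAD=main@M [main=M]
After op 2 (branch): HEAD=main@M [dev=M main=M]
After op 3 (checkout): HEAD=dev@M [dev=M main=M]
After op 4 (merge): HEAD=dev@K [dev=K main=M]
After op 5 (commit): HEAD=dev@B [dev=B main=M]
After op 6 (commit): HEAD=dev@D [dev=D main=M]
After op 7 (merge): HEAD=dev@O [dev=O main=M]
After op 8 (branch): HEAD=dev@O [dev=O feat=O main=M]
commit A: parents=[]
commit B: parents=['K']
commit D: parents=['B']
commit K: parents=['M', 'M']
commit M: parents=['A']
commit O: parents=['D', 'M']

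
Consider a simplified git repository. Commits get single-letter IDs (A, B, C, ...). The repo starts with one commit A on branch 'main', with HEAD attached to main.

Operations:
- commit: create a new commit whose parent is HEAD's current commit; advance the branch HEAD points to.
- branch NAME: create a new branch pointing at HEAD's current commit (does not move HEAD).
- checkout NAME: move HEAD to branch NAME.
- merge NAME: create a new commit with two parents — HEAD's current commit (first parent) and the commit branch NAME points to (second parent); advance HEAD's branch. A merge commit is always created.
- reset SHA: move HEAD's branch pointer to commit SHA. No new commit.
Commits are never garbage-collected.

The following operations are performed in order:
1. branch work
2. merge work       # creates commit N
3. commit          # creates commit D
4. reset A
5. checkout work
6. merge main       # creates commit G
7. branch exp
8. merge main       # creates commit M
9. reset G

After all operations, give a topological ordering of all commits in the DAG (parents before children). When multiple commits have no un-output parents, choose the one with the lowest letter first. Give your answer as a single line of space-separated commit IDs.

Answer: A G M N D

Derivation:
After op 1 (branch): HEAD=main@A [main=A work=A]
After op 2 (merge): HEAD=main@N [main=N work=A]
After op 3 (commit): HEAD=main@D [main=D work=A]
After op 4 (reset): HEAD=main@A [main=A work=A]
After op 5 (checkout): HEAD=work@A [main=A work=A]
After op 6 (merge): HEAD=work@G [main=A work=G]
After op 7 (branch): HEAD=work@G [exp=G main=A work=G]
After op 8 (merge): HEAD=work@M [exp=G main=A work=M]
After op 9 (reset): HEAD=work@G [exp=G main=A work=G]
commit A: parents=[]
commit D: parents=['N']
commit G: parents=['A', 'A']
commit M: parents=['G', 'A']
commit N: parents=['A', 'A']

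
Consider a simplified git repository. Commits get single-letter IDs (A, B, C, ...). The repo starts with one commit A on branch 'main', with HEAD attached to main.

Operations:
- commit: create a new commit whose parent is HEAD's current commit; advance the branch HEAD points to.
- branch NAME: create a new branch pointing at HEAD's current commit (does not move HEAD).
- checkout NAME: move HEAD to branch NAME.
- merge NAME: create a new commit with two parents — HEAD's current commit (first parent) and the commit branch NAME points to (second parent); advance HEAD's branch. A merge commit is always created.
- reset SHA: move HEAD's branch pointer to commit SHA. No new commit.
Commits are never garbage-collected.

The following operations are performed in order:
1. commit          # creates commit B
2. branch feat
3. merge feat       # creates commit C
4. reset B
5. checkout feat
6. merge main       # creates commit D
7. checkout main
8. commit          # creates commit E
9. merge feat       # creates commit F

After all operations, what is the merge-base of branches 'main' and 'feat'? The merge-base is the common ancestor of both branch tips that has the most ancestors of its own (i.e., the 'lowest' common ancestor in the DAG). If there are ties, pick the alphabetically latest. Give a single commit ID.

After op 1 (commit): HEAD=main@B [main=B]
After op 2 (branch): HEAD=main@B [feat=B main=B]
After op 3 (merge): HEAD=main@C [feat=B main=C]
After op 4 (reset): HEAD=main@B [feat=B main=B]
After op 5 (checkout): HEAD=feat@B [feat=B main=B]
After op 6 (merge): HEAD=feat@D [feat=D main=B]
After op 7 (checkout): HEAD=main@B [feat=D main=B]
After op 8 (commit): HEAD=main@E [feat=D main=E]
After op 9 (merge): HEAD=main@F [feat=D main=F]
ancestors(main=F): ['A', 'B', 'D', 'E', 'F']
ancestors(feat=D): ['A', 'B', 'D']
common: ['A', 'B', 'D']

Answer: D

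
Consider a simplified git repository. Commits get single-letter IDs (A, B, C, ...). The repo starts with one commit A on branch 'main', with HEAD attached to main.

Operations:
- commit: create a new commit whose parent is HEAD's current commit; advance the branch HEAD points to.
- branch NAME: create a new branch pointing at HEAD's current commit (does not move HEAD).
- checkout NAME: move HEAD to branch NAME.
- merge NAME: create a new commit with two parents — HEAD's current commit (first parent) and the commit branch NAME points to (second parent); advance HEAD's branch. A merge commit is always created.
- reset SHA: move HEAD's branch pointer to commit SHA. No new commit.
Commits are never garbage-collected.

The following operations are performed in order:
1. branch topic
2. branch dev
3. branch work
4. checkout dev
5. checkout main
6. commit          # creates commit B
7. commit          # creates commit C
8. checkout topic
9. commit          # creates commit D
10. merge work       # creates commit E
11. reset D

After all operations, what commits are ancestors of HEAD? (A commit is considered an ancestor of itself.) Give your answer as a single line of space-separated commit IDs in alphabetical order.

Answer: A D

Derivation:
After op 1 (branch): HEAD=main@A [main=A topic=A]
After op 2 (branch): HEAD=main@A [dev=A main=A topic=A]
After op 3 (branch): HEAD=main@A [dev=A main=A topic=A work=A]
After op 4 (checkout): HEAD=dev@A [dev=A main=A topic=A work=A]
After op 5 (checkout): HEAD=main@A [dev=A main=A topic=A work=A]
After op 6 (commit): HEAD=main@B [dev=A main=B topic=A work=A]
After op 7 (commit): HEAD=main@C [dev=A main=C topic=A work=A]
After op 8 (checkout): HEAD=topic@A [dev=A main=C topic=A work=A]
After op 9 (commit): HEAD=topic@D [dev=A main=C topic=D work=A]
After op 10 (merge): HEAD=topic@E [dev=A main=C topic=E work=A]
After op 11 (reset): HEAD=topic@D [dev=A main=C topic=D work=A]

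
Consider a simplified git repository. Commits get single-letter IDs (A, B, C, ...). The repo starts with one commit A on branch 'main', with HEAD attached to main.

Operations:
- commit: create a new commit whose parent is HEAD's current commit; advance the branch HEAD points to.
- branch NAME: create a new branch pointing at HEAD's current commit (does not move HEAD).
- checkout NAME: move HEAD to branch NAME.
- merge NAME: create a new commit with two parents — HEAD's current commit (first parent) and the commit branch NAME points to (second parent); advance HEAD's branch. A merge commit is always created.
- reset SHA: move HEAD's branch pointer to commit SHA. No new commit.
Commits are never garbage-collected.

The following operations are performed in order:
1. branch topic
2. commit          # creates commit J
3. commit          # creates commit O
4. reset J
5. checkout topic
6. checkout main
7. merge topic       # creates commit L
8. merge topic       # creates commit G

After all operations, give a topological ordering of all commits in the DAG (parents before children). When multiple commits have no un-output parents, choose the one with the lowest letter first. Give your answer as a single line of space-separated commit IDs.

Answer: A J L G O

Derivation:
After op 1 (branch): HEAD=main@A [main=A topic=A]
After op 2 (commit): HEAD=main@J [main=J topic=A]
After op 3 (commit): HEAD=main@O [main=O topic=A]
After op 4 (reset): HEAD=main@J [main=J topic=A]
After op 5 (checkout): HEAD=topic@A [main=J topic=A]
After op 6 (checkout): HEAD=main@J [main=J topic=A]
After op 7 (merge): HEAD=main@L [main=L topic=A]
After op 8 (merge): HEAD=main@G [main=G topic=A]
commit A: parents=[]
commit G: parents=['L', 'A']
commit J: parents=['A']
commit L: parents=['J', 'A']
commit O: parents=['J']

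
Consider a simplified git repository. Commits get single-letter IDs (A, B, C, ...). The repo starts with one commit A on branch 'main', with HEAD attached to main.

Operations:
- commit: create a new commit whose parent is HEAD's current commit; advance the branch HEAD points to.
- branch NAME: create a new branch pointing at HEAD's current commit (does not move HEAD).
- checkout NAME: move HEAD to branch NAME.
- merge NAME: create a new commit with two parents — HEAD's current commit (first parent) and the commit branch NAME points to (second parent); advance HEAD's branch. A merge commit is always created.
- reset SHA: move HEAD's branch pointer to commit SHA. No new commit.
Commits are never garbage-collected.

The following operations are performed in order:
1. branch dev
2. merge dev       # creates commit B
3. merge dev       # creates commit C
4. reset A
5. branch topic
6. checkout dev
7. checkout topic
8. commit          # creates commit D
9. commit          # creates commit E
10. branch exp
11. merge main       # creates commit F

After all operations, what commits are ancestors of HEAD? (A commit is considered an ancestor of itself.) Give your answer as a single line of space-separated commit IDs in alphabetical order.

Answer: A D E F

Derivation:
After op 1 (branch): HEAD=main@A [dev=A main=A]
After op 2 (merge): HEAD=main@B [dev=A main=B]
After op 3 (merge): HEAD=main@C [dev=A main=C]
After op 4 (reset): HEAD=main@A [dev=A main=A]
After op 5 (branch): HEAD=main@A [dev=A main=A topic=A]
After op 6 (checkout): HEAD=dev@A [dev=A main=A topic=A]
After op 7 (checkout): HEAD=topic@A [dev=A main=A topic=A]
After op 8 (commit): HEAD=topic@D [dev=A main=A topic=D]
After op 9 (commit): HEAD=topic@E [dev=A main=A topic=E]
After op 10 (branch): HEAD=topic@E [dev=A exp=E main=A topic=E]
After op 11 (merge): HEAD=topic@F [dev=A exp=E main=A topic=F]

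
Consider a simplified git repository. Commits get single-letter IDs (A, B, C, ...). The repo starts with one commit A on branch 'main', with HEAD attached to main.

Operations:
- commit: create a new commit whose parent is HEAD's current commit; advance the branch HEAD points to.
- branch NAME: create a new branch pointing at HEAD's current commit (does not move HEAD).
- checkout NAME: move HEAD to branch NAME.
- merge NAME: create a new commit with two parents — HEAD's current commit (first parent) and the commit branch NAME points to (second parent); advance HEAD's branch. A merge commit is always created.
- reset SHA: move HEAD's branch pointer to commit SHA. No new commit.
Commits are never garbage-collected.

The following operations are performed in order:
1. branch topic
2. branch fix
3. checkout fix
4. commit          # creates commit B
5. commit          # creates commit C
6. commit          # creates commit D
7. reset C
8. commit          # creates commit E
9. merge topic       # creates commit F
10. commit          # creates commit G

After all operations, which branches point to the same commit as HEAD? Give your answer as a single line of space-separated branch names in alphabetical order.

Answer: fix

Derivation:
After op 1 (branch): HEAD=main@A [main=A topic=A]
After op 2 (branch): HEAD=main@A [fix=A main=A topic=A]
After op 3 (checkout): HEAD=fix@A [fix=A main=A topic=A]
After op 4 (commit): HEAD=fix@B [fix=B main=A topic=A]
After op 5 (commit): HEAD=fix@C [fix=C main=A topic=A]
After op 6 (commit): HEAD=fix@D [fix=D main=A topic=A]
After op 7 (reset): HEAD=fix@C [fix=C main=A topic=A]
After op 8 (commit): HEAD=fix@E [fix=E main=A topic=A]
After op 9 (merge): HEAD=fix@F [fix=F main=A topic=A]
After op 10 (commit): HEAD=fix@G [fix=G main=A topic=A]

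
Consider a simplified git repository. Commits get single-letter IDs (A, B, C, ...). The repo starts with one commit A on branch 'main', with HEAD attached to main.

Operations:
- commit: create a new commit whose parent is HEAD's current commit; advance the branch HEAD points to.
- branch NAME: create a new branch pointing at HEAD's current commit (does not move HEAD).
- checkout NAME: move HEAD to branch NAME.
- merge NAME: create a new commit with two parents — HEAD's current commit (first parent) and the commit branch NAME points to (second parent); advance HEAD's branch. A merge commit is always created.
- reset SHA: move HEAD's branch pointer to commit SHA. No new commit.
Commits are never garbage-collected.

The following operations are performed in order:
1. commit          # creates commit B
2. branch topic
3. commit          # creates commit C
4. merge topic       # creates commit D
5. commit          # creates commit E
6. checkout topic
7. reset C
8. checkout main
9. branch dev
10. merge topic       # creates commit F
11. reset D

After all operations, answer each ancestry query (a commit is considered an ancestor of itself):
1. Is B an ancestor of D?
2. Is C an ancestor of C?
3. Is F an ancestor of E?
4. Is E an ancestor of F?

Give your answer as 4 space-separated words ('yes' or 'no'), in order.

After op 1 (commit): HEAD=main@B [main=B]
After op 2 (branch): HEAD=main@B [main=B topic=B]
After op 3 (commit): HEAD=main@C [main=C topic=B]
After op 4 (merge): HEAD=main@D [main=D topic=B]
After op 5 (commit): HEAD=main@E [main=E topic=B]
After op 6 (checkout): HEAD=topic@B [main=E topic=B]
After op 7 (reset): HEAD=topic@C [main=E topic=C]
After op 8 (checkout): HEAD=main@E [main=E topic=C]
After op 9 (branch): HEAD=main@E [dev=E main=E topic=C]
After op 10 (merge): HEAD=main@F [dev=E main=F topic=C]
After op 11 (reset): HEAD=main@D [dev=E main=D topic=C]
ancestors(D) = {A,B,C,D}; B in? yes
ancestors(C) = {A,B,C}; C in? yes
ancestors(E) = {A,B,C,D,E}; F in? no
ancestors(F) = {A,B,C,D,E,F}; E in? yes

Answer: yes yes no yes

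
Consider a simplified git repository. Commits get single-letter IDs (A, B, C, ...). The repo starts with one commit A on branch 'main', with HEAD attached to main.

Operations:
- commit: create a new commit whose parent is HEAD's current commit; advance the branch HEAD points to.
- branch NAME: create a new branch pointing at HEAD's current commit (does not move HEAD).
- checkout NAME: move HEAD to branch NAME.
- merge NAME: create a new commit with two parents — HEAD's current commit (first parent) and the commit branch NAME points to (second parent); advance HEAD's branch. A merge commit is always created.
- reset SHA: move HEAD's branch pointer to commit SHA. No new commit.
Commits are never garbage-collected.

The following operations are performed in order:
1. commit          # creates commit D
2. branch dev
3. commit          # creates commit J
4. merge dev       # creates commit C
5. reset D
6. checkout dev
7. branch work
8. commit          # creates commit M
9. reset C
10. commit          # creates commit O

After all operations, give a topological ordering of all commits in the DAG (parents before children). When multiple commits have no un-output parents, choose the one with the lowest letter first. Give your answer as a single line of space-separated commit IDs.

Answer: A D J C M O

Derivation:
After op 1 (commit): HEAD=main@D [main=D]
After op 2 (branch): HEAD=main@D [dev=D main=D]
After op 3 (commit): HEAD=main@J [dev=D main=J]
After op 4 (merge): HEAD=main@C [dev=D main=C]
After op 5 (reset): HEAD=main@D [dev=D main=D]
After op 6 (checkout): HEAD=dev@D [dev=D main=D]
After op 7 (branch): HEAD=dev@D [dev=D main=D work=D]
After op 8 (commit): HEAD=dev@M [dev=M main=D work=D]
After op 9 (reset): HEAD=dev@C [dev=C main=D work=D]
After op 10 (commit): HEAD=dev@O [dev=O main=D work=D]
commit A: parents=[]
commit C: parents=['J', 'D']
commit D: parents=['A']
commit J: parents=['D']
commit M: parents=['D']
commit O: parents=['C']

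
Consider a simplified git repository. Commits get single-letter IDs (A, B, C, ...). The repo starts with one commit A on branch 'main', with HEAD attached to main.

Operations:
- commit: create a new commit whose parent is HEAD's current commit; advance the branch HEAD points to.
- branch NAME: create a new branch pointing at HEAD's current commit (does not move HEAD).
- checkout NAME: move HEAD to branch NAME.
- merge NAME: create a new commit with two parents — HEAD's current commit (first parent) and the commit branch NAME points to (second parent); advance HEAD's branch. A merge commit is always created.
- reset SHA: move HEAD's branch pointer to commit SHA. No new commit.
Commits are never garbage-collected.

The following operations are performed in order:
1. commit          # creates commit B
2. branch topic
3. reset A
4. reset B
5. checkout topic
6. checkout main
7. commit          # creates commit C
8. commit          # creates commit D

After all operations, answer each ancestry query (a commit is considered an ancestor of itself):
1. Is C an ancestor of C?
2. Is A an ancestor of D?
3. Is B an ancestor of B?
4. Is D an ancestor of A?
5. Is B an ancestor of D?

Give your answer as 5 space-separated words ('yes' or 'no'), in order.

Answer: yes yes yes no yes

Derivation:
After op 1 (commit): HEAD=main@B [main=B]
After op 2 (branch): HEAD=main@B [main=B topic=B]
After op 3 (reset): HEAD=main@A [main=A topic=B]
After op 4 (reset): HEAD=main@B [main=B topic=B]
After op 5 (checkout): HEAD=topic@B [main=B topic=B]
After op 6 (checkout): HEAD=main@B [main=B topic=B]
After op 7 (commit): HEAD=main@C [main=C topic=B]
After op 8 (commit): HEAD=main@D [main=D topic=B]
ancestors(C) = {A,B,C}; C in? yes
ancestors(D) = {A,B,C,D}; A in? yes
ancestors(B) = {A,B}; B in? yes
ancestors(A) = {A}; D in? no
ancestors(D) = {A,B,C,D}; B in? yes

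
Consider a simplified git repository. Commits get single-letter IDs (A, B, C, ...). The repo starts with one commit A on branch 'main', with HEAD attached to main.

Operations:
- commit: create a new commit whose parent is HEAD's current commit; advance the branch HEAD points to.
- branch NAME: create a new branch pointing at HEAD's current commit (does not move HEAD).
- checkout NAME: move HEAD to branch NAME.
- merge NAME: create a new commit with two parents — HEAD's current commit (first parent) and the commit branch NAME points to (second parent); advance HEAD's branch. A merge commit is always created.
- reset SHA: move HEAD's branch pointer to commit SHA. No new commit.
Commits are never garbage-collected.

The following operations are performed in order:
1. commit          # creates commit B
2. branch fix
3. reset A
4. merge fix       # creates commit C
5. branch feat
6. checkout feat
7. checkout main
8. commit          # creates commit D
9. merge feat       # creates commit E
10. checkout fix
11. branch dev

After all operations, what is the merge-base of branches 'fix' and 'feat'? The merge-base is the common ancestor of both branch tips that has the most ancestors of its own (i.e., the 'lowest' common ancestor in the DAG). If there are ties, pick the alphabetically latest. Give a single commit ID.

After op 1 (commit): HEAD=main@B [main=B]
After op 2 (branch): HEAD=main@B [fix=B main=B]
After op 3 (reset): HEAD=main@A [fix=B main=A]
After op 4 (merge): HEAD=main@C [fix=B main=C]
After op 5 (branch): HEAD=main@C [feat=C fix=B main=C]
After op 6 (checkout): HEAD=feat@C [feat=C fix=B main=C]
After op 7 (checkout): HEAD=main@C [feat=C fix=B main=C]
After op 8 (commit): HEAD=main@D [feat=C fix=B main=D]
After op 9 (merge): HEAD=main@E [feat=C fix=B main=E]
After op 10 (checkout): HEAD=fix@B [feat=C fix=B main=E]
After op 11 (branch): HEAD=fix@B [dev=B feat=C fix=B main=E]
ancestors(fix=B): ['A', 'B']
ancestors(feat=C): ['A', 'B', 'C']
common: ['A', 'B']

Answer: B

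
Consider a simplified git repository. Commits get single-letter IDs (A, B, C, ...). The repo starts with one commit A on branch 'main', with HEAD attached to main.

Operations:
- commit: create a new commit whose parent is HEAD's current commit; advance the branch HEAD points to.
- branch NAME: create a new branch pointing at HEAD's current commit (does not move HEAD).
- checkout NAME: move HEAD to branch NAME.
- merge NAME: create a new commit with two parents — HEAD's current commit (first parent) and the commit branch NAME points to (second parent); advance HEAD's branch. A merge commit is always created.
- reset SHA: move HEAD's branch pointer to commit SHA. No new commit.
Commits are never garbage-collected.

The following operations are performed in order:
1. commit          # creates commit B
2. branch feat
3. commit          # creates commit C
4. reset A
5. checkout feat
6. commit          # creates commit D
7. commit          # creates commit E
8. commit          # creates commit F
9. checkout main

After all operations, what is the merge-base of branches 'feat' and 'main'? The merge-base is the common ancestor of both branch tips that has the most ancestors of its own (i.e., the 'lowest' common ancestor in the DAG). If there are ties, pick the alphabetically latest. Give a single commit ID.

Answer: A

Derivation:
After op 1 (commit): HEAD=main@B [main=B]
After op 2 (branch): HEAD=main@B [feat=B main=B]
After op 3 (commit): HEAD=main@C [feat=B main=C]
After op 4 (reset): HEAD=main@A [feat=B main=A]
After op 5 (checkout): HEAD=feat@B [feat=B main=A]
After op 6 (commit): HEAD=feat@D [feat=D main=A]
After op 7 (commit): HEAD=feat@E [feat=E main=A]
After op 8 (commit): HEAD=feat@F [feat=F main=A]
After op 9 (checkout): HEAD=main@A [feat=F main=A]
ancestors(feat=F): ['A', 'B', 'D', 'E', 'F']
ancestors(main=A): ['A']
common: ['A']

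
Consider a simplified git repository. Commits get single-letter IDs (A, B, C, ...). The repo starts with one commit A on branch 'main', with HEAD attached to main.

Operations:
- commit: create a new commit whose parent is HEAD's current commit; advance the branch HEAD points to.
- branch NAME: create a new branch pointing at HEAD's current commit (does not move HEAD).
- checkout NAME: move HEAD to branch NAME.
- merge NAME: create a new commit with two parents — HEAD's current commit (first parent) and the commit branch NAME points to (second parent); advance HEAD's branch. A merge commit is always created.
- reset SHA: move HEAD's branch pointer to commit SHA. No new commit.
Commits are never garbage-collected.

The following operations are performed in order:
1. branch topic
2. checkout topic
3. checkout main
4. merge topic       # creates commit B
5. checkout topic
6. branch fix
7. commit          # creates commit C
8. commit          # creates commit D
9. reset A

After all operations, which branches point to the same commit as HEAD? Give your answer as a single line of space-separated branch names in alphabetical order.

After op 1 (branch): HEAD=main@A [main=A topic=A]
After op 2 (checkout): HEAD=topic@A [main=A topic=A]
After op 3 (checkout): HEAD=main@A [main=A topic=A]
After op 4 (merge): HEAD=main@B [main=B topic=A]
After op 5 (checkout): HEAD=topic@A [main=B topic=A]
After op 6 (branch): HEAD=topic@A [fix=A main=B topic=A]
After op 7 (commit): HEAD=topic@C [fix=A main=B topic=C]
After op 8 (commit): HEAD=topic@D [fix=A main=B topic=D]
After op 9 (reset): HEAD=topic@A [fix=A main=B topic=A]

Answer: fix topic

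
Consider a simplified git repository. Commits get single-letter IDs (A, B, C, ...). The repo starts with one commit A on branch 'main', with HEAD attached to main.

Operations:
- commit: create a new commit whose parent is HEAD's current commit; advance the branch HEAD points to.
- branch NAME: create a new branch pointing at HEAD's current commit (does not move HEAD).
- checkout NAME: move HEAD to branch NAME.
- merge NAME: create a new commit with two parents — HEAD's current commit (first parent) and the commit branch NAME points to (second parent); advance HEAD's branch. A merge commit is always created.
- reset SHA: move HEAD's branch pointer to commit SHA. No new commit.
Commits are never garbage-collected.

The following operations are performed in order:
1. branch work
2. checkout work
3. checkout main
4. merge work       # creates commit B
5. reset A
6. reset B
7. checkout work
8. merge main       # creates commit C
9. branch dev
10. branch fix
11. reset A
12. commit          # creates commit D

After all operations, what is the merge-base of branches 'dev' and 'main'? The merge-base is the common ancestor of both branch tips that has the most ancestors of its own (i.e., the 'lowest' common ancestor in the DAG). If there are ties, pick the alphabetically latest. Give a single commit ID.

After op 1 (branch): HEAD=main@A [main=A work=A]
After op 2 (checkout): HEAD=work@A [main=A work=A]
After op 3 (checkout): HEAD=main@A [main=A work=A]
After op 4 (merge): HEAD=main@B [main=B work=A]
After op 5 (reset): HEAD=main@A [main=A work=A]
After op 6 (reset): HEAD=main@B [main=B work=A]
After op 7 (checkout): HEAD=work@A [main=B work=A]
After op 8 (merge): HEAD=work@C [main=B work=C]
After op 9 (branch): HEAD=work@C [dev=C main=B work=C]
After op 10 (branch): HEAD=work@C [dev=C fix=C main=B work=C]
After op 11 (reset): HEAD=work@A [dev=C fix=C main=B work=A]
After op 12 (commit): HEAD=work@D [dev=C fix=C main=B work=D]
ancestors(dev=C): ['A', 'B', 'C']
ancestors(main=B): ['A', 'B']
common: ['A', 'B']

Answer: B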